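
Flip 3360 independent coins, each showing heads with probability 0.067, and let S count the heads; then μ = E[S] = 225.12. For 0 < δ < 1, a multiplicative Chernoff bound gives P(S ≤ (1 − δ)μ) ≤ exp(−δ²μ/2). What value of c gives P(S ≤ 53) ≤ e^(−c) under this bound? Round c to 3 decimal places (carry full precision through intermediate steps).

65.799

Write 53 = (1 − δ)μ, so δ = 1 − 53/225.12 = 0.76457…
Then the exponent is δ²μ/2 = (μ − 53)²/(2μ) = 65.798895.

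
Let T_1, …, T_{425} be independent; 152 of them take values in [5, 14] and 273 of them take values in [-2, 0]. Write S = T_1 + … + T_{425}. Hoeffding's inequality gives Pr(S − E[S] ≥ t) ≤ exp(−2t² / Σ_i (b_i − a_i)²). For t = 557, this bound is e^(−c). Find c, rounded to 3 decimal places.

Σ(b_i − a_i)² = 152·9² + 273·2² = 13404.
c = 2t² / 13404 = 2·557² / 13404 = 46.2920.

46.292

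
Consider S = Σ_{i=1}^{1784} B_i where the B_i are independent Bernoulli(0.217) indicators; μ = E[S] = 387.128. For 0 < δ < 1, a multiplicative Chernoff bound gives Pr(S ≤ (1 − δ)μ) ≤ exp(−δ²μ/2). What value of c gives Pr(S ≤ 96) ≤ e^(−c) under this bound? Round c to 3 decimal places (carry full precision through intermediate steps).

Write 96 = (1 − δ)μ, so δ = 1 − 96/387.128 = 0.75202…
Then the exponent is δ²μ/2 = (μ − 96)²/(2μ) = 109.467040.

109.467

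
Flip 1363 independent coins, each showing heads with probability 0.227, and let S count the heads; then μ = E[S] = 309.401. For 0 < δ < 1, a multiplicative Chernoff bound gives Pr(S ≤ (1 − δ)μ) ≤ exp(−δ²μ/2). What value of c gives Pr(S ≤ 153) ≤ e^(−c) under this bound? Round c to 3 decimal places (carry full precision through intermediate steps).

Write 153 = (1 − δ)μ, so δ = 1 − 153/309.401 = 0.5054961…
Then the exponent is δ²μ/2 = (μ − 153)²/(2μ) = 39.530048.

39.530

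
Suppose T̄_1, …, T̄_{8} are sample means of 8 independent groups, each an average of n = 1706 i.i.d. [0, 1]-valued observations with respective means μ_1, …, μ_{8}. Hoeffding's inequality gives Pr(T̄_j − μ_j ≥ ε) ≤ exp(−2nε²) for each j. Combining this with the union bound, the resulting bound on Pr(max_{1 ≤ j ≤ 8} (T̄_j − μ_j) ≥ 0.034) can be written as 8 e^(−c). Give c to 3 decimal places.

3.944

Union bound over the 8 events: Pr(max_{1 ≤ j ≤ 8} (T̄_j − μ_j) ≥ 0.034) ≤ 8·exp(−2nε²) = 8 exp(−2·1706·0.034²).
So c = 2·1706·0.034² = 3.9443.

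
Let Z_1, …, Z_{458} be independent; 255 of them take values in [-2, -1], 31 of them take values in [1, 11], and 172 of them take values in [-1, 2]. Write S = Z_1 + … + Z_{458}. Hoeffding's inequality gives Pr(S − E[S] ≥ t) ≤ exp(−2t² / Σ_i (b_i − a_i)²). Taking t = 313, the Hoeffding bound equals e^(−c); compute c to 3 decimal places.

39.963

Σ(b_i − a_i)² = 255·1² + 31·10² + 172·3² = 4903.
c = 2t² / 4903 = 2·313² / 4903 = 39.9629.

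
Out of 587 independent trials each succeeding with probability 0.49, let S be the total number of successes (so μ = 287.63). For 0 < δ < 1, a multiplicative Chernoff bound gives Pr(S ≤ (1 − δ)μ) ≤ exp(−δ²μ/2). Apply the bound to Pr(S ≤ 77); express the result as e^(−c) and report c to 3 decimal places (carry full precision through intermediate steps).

77.122

Write 77 = (1 − δ)μ, so δ = 1 − 77/287.63 = 0.732295…
Then the exponent is δ²μ/2 = (μ − 77)²/(2μ) = 77.121644.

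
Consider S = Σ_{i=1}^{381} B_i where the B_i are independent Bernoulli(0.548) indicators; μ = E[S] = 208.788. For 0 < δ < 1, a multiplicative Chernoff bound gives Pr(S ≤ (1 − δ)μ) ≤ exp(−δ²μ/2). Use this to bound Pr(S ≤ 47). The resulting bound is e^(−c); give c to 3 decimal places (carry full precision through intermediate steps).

Write 47 = (1 − δ)μ, so δ = 1 − 47/208.788 = 0.7748913…
Then the exponent is δ²μ/2 = (μ − 47)²/(2μ) = 62.684055.

62.684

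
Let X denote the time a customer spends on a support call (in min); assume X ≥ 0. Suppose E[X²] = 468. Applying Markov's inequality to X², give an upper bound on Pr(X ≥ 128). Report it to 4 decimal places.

0.0286

Since X ≥ 0, the event {X ≥ 128} is the same as {X² ≥ 16384}.
Markov's inequality applied to X² gives Pr(X² ≥ 16384) ≤ E[X²]/16384 = 468/16384 = 0.0286.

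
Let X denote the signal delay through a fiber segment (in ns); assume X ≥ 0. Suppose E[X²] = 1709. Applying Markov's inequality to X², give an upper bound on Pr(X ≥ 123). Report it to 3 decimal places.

0.113

Since X ≥ 0, the event {X ≥ 123} is the same as {X² ≥ 15129}.
Markov's inequality applied to X² gives Pr(X² ≥ 15129) ≤ E[X²]/15129 = 1709/15129 = 0.1130.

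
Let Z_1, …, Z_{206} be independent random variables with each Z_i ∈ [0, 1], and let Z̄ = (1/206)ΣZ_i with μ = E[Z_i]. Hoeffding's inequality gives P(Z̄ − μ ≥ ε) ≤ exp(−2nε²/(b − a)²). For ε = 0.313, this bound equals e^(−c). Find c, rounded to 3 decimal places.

40.363

c = 2nε²/(b − a)² = 2·206·0.313² / 1² = 40.3632.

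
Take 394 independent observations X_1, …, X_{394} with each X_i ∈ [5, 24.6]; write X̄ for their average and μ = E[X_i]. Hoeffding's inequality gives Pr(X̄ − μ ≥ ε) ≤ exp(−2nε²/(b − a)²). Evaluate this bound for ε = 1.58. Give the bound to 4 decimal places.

Exponent: 2nε²/(b − a)² = 2·394·1.58² / 19.6² = 5.12069.
Bound = exp(−5.12069) = 0.00597.

0.0060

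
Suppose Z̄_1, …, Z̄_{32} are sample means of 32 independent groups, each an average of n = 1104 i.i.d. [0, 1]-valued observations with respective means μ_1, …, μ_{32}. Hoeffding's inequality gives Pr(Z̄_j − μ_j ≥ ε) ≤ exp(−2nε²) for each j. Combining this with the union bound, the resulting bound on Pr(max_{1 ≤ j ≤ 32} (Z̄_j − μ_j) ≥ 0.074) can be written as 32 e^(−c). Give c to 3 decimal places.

Union bound over the 32 events: Pr(max_{1 ≤ j ≤ 32} (Z̄_j − μ_j) ≥ 0.074) ≤ 32·exp(−2nε²) = 32 exp(−2·1104·0.074²).
So c = 2·1104·0.074² = 12.0910.

12.091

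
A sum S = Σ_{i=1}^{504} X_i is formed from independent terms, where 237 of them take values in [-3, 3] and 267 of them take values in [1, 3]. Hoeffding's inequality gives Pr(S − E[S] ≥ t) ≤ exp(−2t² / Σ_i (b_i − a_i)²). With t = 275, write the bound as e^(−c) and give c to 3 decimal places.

15.755

Σ(b_i − a_i)² = 237·6² + 267·2² = 9600.
c = 2t² / 9600 = 2·275² / 9600 = 15.7552.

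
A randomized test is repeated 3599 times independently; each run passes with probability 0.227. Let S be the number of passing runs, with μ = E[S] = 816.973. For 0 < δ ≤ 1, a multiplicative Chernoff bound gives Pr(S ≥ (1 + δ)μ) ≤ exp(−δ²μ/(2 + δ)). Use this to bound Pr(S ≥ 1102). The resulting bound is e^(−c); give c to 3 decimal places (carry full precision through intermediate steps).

Write 1102 = (1 + δ)μ, so δ = 1102/816.973 − 1 = 0.3488818…
Then the exponent is δ²μ/(2 + δ) = (1102 − μ)² / (μ·(2 + δ)) = 42.335349.

42.335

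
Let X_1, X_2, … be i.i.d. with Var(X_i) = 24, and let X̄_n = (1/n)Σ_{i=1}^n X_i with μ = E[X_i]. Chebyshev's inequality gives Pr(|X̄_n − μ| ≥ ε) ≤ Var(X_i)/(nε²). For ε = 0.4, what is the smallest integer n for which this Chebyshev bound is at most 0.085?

1765

Require 24/(n·0.4²) ≤ 0.085, i.e. n ≥ 24/(0.085·0.4²) = 1764.706.
The smallest integer n is 1765.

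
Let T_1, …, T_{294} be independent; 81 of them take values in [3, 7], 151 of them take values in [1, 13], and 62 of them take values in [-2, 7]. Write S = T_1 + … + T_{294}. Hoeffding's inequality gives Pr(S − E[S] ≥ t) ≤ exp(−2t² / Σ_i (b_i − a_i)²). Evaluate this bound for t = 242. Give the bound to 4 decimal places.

Σ(b_i − a_i)² = 81·4² + 151·12² + 62·9² = 28062.
Exponent = 2·242² / 28062 = 4.17390.
Bound = exp(−4.17390) = 0.01539.

0.0154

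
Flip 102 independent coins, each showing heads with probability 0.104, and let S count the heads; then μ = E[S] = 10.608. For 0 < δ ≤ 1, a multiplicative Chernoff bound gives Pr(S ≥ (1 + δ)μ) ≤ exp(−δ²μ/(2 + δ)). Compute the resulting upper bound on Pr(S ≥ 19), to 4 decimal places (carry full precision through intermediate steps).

0.0927

Write 19 = (1 + δ)μ, so δ = 19/10.608 − 1 = 0.7911011…
Then the exponent is δ²μ/(2 + δ) = (19 − μ)² / (μ·(2 + δ)) = 2.378603.
Bound = exp(−2.378603) = 0.09268.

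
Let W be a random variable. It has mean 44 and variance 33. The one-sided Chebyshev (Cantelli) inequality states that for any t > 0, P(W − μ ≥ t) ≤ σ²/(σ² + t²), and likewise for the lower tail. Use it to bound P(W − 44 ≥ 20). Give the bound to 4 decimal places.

0.0762

Here σ² = 33 and t = 20, so σ² + t² = 433.
Cantelli's bound: 33/433 = 0.0762.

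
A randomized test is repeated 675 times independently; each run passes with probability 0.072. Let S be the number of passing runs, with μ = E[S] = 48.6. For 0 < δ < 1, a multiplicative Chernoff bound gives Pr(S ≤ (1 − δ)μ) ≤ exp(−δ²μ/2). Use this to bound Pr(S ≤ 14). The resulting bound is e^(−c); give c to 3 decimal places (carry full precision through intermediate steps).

Write 14 = (1 − δ)μ, so δ = 1 − 14/48.6 = 0.7119342…
Then the exponent is δ²μ/2 = (μ − 14)²/(2μ) = 12.316461.

12.316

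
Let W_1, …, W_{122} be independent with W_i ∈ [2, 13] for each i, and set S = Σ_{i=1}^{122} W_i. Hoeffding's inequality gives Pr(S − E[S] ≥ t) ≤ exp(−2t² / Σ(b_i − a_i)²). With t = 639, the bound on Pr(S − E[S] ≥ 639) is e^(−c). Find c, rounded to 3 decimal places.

55.321

Σ(b_i − a_i)² = 122·(11)² = 14762.
c = 2t²/14762 = 2·639²/14762 = 55.3206.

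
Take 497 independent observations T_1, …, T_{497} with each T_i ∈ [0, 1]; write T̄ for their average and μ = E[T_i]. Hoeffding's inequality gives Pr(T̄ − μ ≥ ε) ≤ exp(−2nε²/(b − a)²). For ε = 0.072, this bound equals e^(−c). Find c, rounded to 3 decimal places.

5.153

c = 2nε²/(b − a)² = 2·497·0.072² / 1² = 5.1529.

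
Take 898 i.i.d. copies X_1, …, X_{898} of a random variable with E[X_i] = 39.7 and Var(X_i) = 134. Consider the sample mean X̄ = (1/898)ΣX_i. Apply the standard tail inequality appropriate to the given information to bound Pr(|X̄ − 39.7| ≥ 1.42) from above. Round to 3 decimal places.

0.074

With mean and variance of each term known, Chebyshev's inequality bounds the deviation of the sum (or sample mean).
Var(X̄) = Var(X_i)/n = 134/898 = 0.14922.
Chebyshev: Pr(|X̄ − 39.7| ≥ 1.42) ≤ Var(X̄)/(1.42)² = 134/(898·1.42²) = 0.0740.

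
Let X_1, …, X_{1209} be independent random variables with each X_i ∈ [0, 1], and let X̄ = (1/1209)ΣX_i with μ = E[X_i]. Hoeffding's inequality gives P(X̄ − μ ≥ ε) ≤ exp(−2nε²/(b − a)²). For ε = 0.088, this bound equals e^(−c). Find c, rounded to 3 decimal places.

c = 2nε²/(b − a)² = 2·1209·0.088² / 1² = 18.7250.

18.725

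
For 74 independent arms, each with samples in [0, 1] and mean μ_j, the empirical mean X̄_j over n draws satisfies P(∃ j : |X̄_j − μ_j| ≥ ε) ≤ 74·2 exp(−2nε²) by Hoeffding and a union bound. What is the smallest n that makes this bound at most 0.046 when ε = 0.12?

Need 2·74·exp(−2nε²) ≤ 0.046, i.e. exp(−2nε²) ≤ 0.046/148.
So 2nε² ≥ ln(148/0.046) = 8.076326.
Hence n ≥ 8.076326/(2·0.12²) = 280.428.
The smallest integer n is 281.

281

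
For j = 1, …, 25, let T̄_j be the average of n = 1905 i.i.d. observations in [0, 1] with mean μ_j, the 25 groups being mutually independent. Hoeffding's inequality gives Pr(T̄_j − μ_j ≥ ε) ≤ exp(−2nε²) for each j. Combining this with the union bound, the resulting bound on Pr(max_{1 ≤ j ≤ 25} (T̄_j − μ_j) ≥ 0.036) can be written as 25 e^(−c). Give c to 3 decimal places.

Union bound over the 25 events: Pr(max_{1 ≤ j ≤ 25} (T̄_j − μ_j) ≥ 0.036) ≤ 25·exp(−2nε²) = 25 exp(−2·1905·0.036²).
So c = 2·1905·0.036² = 4.9378.

4.938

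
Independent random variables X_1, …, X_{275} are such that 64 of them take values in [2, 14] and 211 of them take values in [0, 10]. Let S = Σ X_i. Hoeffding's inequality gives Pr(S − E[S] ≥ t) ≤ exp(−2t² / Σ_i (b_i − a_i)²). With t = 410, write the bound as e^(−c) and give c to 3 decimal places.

Σ(b_i − a_i)² = 64·12² + 211·10² = 30316.
c = 2t² / 30316 = 2·410² / 30316 = 11.0899.

11.090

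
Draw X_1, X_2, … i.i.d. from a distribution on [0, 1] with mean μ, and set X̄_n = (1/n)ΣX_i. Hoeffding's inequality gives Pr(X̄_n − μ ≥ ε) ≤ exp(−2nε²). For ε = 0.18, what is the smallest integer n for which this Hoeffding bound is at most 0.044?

Require exp(−2nε²) ≤ 0.044, i.e. 2nε² ≥ ln(1/0.044) = 3.123566.
So n ≥ 3.123566 / (2·0.18²) = 48.203.
The smallest integer n is 49.

49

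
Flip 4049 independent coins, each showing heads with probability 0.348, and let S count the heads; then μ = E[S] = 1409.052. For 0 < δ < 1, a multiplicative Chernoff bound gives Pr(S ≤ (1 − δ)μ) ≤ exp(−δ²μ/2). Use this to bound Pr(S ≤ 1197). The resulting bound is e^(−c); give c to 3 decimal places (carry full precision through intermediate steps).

Write 1197 = (1 − δ)μ, so δ = 1 − 1197/1409.052 = 0.1504927…
Then the exponent is δ²μ/2 = (μ − 1197)²/(2μ) = 15.956136.

15.956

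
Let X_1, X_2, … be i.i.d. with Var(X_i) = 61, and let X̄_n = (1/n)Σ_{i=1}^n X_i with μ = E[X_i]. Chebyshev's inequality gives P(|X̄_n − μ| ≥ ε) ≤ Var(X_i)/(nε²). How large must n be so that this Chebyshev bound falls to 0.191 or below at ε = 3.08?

Require 61/(n·3.08²) ≤ 0.191, i.e. n ≥ 61/(0.191·3.08²) = 33.666.
The smallest integer n is 34.

34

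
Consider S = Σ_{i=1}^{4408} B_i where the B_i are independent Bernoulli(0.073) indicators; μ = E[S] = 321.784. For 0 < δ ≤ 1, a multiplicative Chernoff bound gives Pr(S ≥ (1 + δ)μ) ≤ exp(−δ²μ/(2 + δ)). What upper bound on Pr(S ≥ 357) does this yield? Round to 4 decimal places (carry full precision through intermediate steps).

0.1609

Write 357 = (1 + δ)μ, so δ = 357/321.784 − 1 = 0.1094399…
Then the exponent is δ²μ/(2 + δ) = (357 − μ)² / (μ·(2 + δ)) = 1.827042.
Bound = exp(−1.827042) = 0.16089.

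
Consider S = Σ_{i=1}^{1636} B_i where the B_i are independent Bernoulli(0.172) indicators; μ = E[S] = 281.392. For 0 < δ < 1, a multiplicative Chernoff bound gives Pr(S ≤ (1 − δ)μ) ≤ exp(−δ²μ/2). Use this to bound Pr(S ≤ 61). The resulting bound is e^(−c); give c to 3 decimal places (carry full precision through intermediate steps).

Write 61 = (1 − δ)μ, so δ = 1 − 61/281.392 = 0.7832206…
Then the exponent is δ²μ/2 = (μ − 61)²/(2μ) = 86.307773.

86.308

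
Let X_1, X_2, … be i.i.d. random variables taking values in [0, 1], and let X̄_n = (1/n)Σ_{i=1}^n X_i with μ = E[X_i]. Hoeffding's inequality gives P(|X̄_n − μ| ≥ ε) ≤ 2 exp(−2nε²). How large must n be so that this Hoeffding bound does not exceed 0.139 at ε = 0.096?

145

Require 2·exp(−2nε²) ≤ 0.139, i.e. 2nε² ≥ ln(2/0.139) = 2.666429.
So n ≥ 2.666429 / (2·0.096²) = 144.663.
The smallest integer n is 145.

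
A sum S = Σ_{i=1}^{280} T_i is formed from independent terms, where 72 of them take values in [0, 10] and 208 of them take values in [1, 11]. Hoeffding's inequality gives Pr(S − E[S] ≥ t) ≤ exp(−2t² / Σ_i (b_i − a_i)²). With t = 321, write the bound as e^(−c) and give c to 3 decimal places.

Σ(b_i − a_i)² = 72·10² + 208·10² = 28000.
c = 2t² / 28000 = 2·321² / 28000 = 7.3601.

7.360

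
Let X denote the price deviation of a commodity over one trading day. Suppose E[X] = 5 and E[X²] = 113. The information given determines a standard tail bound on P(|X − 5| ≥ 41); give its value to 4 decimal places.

The first two moments determine the variance, so Chebyshev's inequality is the sharpest standard bound available.
Var(X) = E[X²] − (E[X])² = 113 − 25 = 88.
Chebyshev's inequality: P(|X − μ| ≥ t) ≤ Var(X)/t² = 88/1681 = 0.0523.

0.0523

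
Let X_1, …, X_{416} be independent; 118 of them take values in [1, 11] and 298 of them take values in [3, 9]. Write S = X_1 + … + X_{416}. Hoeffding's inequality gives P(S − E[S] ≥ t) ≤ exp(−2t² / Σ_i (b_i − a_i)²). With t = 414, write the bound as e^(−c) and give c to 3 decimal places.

15.216

Σ(b_i − a_i)² = 118·10² + 298·6² = 22528.
c = 2t² / 22528 = 2·414² / 22528 = 15.2163.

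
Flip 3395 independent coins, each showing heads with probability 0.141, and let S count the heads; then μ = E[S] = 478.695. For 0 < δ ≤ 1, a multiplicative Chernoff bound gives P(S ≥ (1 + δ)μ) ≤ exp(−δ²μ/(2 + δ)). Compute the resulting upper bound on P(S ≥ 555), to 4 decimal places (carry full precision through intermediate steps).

Write 555 = (1 + δ)μ, so δ = 555/478.695 − 1 = 0.1594021…
Then the exponent is δ²μ/(2 + δ) = (555 − μ)² / (μ·(2 + δ)) = 5.632661.
Bound = exp(−5.632661) = 0.00358.

0.0036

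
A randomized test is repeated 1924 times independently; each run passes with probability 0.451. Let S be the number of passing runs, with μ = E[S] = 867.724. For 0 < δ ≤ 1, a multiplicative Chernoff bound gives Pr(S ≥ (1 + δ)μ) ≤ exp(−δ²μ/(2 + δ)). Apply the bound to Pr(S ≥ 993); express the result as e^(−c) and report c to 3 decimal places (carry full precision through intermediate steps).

Write 993 = (1 + δ)μ, so δ = 993/867.724 − 1 = 0.1443731…
Then the exponent is δ²μ/(2 + δ) = (993 − μ)² / (μ·(2 + δ)) = 8.434392.

8.434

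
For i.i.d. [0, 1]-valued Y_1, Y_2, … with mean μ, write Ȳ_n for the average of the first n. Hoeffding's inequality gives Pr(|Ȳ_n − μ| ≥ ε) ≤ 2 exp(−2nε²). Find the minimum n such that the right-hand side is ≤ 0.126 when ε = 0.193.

Require 2·exp(−2nε²) ≤ 0.126, i.e. 2nε² ≥ ln(2/0.126) = 2.764621.
So n ≥ 2.764621 / (2·0.193²) = 37.110.
The smallest integer n is 38.

38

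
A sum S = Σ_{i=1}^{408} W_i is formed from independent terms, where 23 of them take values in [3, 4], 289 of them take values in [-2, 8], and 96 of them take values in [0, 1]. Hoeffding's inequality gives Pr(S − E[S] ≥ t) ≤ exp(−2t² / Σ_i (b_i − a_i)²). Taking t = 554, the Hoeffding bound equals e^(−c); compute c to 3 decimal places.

21.153

Σ(b_i − a_i)² = 23·1² + 289·10² + 96·1² = 29019.
c = 2t² / 29019 = 2·554² / 29019 = 21.1528.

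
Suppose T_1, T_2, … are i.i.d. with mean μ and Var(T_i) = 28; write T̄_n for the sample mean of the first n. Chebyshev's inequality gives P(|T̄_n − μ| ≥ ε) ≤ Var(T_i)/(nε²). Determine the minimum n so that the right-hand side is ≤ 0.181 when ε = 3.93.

11

Require 28/(n·3.93²) ≤ 0.181, i.e. n ≥ 28/(0.181·3.93²) = 10.016.
The smallest integer n is 11.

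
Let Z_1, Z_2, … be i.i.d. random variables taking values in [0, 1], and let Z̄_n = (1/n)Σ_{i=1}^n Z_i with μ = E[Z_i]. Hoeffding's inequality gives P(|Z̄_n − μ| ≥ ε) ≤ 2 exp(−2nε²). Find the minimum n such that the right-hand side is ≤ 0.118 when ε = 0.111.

115

Require 2·exp(−2nε²) ≤ 0.118, i.e. 2nε² ≥ ln(2/0.118) = 2.830218.
So n ≥ 2.830218 / (2·0.111²) = 114.853.
The smallest integer n is 115.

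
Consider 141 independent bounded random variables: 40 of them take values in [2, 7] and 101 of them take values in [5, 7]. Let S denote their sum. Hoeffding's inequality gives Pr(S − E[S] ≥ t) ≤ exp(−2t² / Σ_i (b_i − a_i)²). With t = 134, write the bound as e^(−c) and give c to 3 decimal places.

25.578

Σ(b_i − a_i)² = 40·5² + 101·2² = 1404.
c = 2t² / 1404 = 2·134² / 1404 = 25.5783.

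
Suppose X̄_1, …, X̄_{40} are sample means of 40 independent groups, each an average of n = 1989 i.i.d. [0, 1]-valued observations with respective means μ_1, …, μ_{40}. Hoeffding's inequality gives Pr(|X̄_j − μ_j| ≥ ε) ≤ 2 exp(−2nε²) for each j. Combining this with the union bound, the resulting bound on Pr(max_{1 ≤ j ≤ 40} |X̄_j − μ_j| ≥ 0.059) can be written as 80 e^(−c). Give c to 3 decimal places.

13.847

Union bound over the 40 events: Pr(max_{1 ≤ j ≤ 40} |X̄_j − μ_j| ≥ 0.059) ≤ 40·2·exp(−2nε²) = 80 exp(−2·1989·0.059²).
So c = 2·1989·0.059² = 13.8474.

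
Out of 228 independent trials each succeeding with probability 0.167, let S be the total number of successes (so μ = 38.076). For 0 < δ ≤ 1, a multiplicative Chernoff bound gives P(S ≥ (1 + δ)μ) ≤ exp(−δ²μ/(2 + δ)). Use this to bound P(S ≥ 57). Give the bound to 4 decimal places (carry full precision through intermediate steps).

Write 57 = (1 + δ)μ, so δ = 57/38.076 − 1 = 0.497006…
Then the exponent is δ²μ/(2 + δ) = (57 − μ)² / (μ·(2 + δ)) = 3.766647.
Bound = exp(−3.766647) = 0.02313.

0.0231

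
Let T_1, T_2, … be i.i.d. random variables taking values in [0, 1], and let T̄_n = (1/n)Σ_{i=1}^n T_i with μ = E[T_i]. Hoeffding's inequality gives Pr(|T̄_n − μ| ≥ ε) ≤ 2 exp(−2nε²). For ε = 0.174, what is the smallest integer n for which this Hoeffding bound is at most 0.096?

51

Require 2·exp(−2nε²) ≤ 0.096, i.e. 2nε² ≥ ln(2/0.096) = 3.036554.
So n ≥ 3.036554 / (2·0.174²) = 50.148.
The smallest integer n is 51.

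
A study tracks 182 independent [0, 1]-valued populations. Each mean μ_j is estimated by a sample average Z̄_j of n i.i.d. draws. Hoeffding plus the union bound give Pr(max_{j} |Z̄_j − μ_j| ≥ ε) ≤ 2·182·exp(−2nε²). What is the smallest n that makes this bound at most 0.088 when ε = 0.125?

267

Need 2·182·exp(−2nε²) ≤ 0.088, i.e. exp(−2nε²) ≤ 0.088/364.
So 2nε² ≥ ln(364/0.088) = 8.327572.
Hence n ≥ 8.327572/(2·0.125²) = 266.482.
The smallest integer n is 267.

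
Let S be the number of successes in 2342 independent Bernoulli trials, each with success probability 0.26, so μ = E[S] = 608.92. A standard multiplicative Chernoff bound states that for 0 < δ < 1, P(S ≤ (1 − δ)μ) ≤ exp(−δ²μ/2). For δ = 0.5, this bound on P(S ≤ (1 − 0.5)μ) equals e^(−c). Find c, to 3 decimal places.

76.115

c = δ²μ/2 = 0.5²·608.92/2 = 76.1150.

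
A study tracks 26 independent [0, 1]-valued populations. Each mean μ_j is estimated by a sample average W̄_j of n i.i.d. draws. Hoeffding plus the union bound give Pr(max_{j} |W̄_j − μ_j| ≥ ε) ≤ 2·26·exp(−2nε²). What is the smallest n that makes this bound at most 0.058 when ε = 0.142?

169

Need 2·26·exp(−2nε²) ≤ 0.058, i.e. exp(−2nε²) ≤ 0.058/52.
So 2nε² ≥ ln(52/0.058) = 6.798556.
Hence n ≥ 6.798556/(2·0.142²) = 168.582.
The smallest integer n is 169.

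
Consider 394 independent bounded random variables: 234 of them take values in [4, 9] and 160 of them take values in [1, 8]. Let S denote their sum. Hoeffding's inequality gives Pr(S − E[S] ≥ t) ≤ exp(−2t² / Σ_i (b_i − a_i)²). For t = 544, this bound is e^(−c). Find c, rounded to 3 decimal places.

43.234

Σ(b_i − a_i)² = 234·5² + 160·7² = 13690.
c = 2t² / 13690 = 2·544² / 13690 = 43.2339.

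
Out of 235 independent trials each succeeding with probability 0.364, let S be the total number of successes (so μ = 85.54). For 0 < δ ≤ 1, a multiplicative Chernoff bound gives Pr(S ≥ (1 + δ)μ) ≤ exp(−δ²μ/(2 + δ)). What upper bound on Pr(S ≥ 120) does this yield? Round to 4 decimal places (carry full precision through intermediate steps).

0.0031

Write 120 = (1 + δ)μ, so δ = 120/85.54 − 1 = 0.4028525…
Then the exponent is δ²μ/(2 + δ) = (120 − μ)² / (μ·(2 + δ)) = 5.777423.
Bound = exp(−5.777423) = 0.00310.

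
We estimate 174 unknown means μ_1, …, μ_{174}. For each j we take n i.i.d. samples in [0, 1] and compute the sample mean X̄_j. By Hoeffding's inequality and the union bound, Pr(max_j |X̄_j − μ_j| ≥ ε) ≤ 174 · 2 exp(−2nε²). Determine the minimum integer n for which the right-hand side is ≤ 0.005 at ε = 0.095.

Need 2·174·exp(−2nε²) ≤ 0.005, i.e. exp(−2nε²) ≤ 0.005/348.
So 2nε² ≥ ln(348/0.005) = 11.150520.
Hence n ≥ 11.150520/(2·0.095²) = 617.757.
The smallest integer n is 618.

618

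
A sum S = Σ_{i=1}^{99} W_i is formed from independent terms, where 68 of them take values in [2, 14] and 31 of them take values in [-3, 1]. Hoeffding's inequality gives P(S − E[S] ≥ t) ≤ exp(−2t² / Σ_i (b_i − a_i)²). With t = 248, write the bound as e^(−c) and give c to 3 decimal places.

11.956

Σ(b_i − a_i)² = 68·12² + 31·4² = 10288.
c = 2t² / 10288 = 2·248² / 10288 = 11.9565.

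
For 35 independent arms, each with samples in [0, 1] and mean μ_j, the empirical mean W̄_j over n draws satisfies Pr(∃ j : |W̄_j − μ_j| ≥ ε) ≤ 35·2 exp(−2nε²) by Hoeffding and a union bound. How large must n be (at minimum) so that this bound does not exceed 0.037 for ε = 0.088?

488

Need 2·35·exp(−2nε²) ≤ 0.037, i.e. exp(−2nε²) ≤ 0.037/70.
So 2nε² ≥ ln(70/0.037) = 7.545333.
Hence n ≥ 7.545333/(2·0.088²) = 487.173.
The smallest integer n is 488.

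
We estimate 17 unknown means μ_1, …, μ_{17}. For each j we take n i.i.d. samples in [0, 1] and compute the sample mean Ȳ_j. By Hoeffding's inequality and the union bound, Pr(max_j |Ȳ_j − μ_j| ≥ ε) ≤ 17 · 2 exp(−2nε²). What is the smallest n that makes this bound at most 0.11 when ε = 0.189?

Need 2·17·exp(−2nε²) ≤ 0.11, i.e. exp(−2nε²) ≤ 0.11/34.
So 2nε² ≥ ln(34/0.11) = 5.733635.
Hence n ≥ 5.733635/(2·0.189²) = 80.256.
The smallest integer n is 81.

81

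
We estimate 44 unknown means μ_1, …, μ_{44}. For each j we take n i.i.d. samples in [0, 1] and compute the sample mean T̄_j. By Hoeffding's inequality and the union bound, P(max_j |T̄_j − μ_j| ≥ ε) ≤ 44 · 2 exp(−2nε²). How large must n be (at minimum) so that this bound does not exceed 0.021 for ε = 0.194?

111

Need 2·44·exp(−2nε²) ≤ 0.021, i.e. exp(−2nε²) ≤ 0.021/88.
So 2nε² ≥ ln(88/0.021) = 8.340570.
Hence n ≥ 8.340570/(2·0.194²) = 110.806.
The smallest integer n is 111.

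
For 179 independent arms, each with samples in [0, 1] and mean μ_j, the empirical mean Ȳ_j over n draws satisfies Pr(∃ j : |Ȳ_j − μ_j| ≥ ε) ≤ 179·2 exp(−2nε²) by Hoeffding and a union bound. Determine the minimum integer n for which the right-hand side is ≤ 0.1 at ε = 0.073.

768

Need 2·179·exp(−2nε²) ≤ 0.1, i.e. exp(−2nε²) ≤ 0.1/358.
So 2nε² ≥ ln(358/0.1) = 8.183118.
Hence n ≥ 8.183118/(2·0.073²) = 767.791.
The smallest integer n is 768.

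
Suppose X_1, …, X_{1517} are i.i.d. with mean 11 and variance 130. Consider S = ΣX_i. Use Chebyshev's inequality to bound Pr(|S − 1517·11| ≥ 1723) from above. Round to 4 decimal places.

0.0664

Var(S) = n·Var(X_i) = 1517·130 = 197210.
Chebyshev: Pr(|S − 1517·11| ≥ 1723) ≤ Var(S)/1723² = 197210/2968729 = 0.0664.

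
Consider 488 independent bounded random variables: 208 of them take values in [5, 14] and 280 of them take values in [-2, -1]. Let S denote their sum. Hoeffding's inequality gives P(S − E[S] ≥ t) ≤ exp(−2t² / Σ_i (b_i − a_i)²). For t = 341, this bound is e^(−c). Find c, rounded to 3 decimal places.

Σ(b_i − a_i)² = 208·9² + 280·1² = 17128.
c = 2t² / 17128 = 2·341² / 17128 = 13.5779.

13.578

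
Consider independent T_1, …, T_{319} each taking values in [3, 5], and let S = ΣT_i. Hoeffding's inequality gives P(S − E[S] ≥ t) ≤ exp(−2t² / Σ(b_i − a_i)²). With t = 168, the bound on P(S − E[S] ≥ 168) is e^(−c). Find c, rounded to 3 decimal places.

Σ(b_i − a_i)² = 319·(2)² = 1276.
c = 2t²/1276 = 2·168²/1276 = 44.2382.

44.238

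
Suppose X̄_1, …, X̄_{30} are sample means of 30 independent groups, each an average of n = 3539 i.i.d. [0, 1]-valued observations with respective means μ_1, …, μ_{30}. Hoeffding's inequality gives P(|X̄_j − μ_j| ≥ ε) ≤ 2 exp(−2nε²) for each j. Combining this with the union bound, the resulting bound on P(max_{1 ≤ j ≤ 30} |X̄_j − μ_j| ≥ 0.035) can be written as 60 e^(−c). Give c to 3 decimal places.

8.671

Union bound over the 30 events: P(max_{1 ≤ j ≤ 30} |X̄_j − μ_j| ≥ 0.035) ≤ 30·2·exp(−2nε²) = 60 exp(−2·3539·0.035²).
So c = 2·3539·0.035² = 8.6706.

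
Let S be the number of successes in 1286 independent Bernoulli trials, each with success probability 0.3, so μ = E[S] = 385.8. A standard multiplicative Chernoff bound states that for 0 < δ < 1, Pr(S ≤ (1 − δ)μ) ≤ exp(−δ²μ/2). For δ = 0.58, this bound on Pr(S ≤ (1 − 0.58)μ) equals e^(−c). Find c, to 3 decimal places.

64.892

c = δ²μ/2 = 0.58²·385.8/2 = 64.8916.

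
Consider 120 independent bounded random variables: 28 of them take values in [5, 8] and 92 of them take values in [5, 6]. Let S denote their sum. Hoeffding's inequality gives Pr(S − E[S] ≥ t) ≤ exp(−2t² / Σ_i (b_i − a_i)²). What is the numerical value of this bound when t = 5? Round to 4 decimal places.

Σ(b_i − a_i)² = 28·3² + 92·1² = 344.
Exponent = 2·5² / 344 = 0.14535.
Bound = exp(−0.14535) = 0.86472.

0.8647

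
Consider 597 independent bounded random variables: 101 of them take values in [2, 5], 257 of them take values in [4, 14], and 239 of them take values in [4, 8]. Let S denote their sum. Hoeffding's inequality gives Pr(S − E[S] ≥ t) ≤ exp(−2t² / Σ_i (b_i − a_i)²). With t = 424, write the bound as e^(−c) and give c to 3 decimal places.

Σ(b_i − a_i)² = 101·3² + 257·10² + 239·4² = 30433.
c = 2t² / 30433 = 2·424² / 30433 = 11.8145.

11.815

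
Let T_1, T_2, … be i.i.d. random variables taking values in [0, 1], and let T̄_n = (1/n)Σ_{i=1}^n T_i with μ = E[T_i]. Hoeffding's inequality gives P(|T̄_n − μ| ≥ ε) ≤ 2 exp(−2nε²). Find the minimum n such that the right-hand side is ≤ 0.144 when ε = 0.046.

622

Require 2·exp(−2nε²) ≤ 0.144, i.e. 2nε² ≥ ln(2/0.144) = 2.631089.
So n ≥ 2.631089 / (2·0.046²) = 621.713.
The smallest integer n is 622.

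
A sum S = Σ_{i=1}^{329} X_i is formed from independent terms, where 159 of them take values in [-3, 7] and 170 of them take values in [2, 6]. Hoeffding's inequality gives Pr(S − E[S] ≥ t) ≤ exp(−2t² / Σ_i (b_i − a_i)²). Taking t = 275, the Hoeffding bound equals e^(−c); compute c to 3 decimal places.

Σ(b_i − a_i)² = 159·10² + 170·4² = 18620.
c = 2t² / 18620 = 2·275² / 18620 = 8.1230.

8.123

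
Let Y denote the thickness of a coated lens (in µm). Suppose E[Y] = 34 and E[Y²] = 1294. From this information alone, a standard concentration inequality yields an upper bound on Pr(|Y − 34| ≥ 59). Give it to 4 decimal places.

The first two moments determine the variance, so Chebyshev's inequality is the sharpest standard bound available.
Var(Y) = E[Y²] − (E[Y])² = 1294 − 1156 = 138.
Chebyshev's inequality: Pr(|Y − μ| ≥ t) ≤ Var(Y)/t² = 138/3481 = 0.0396.

0.0396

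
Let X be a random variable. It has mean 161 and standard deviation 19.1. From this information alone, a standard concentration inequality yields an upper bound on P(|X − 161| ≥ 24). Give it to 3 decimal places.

Mean and variance are known, so Chebyshev's inequality applies.
Chebyshev: P(|X − μ| ≥ t) ≤ Var(X)/t².
Var(X) = σ² = 19.1² = 364.81.
Bound = 364.81 / 576 = 0.6334.

0.633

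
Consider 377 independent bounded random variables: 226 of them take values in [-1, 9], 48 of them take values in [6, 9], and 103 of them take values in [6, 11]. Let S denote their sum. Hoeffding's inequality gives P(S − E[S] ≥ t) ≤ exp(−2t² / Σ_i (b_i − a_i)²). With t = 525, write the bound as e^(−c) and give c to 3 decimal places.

21.527

Σ(b_i − a_i)² = 226·10² + 48·3² + 103·5² = 25607.
c = 2t² / 25607 = 2·525² / 25607 = 21.5273.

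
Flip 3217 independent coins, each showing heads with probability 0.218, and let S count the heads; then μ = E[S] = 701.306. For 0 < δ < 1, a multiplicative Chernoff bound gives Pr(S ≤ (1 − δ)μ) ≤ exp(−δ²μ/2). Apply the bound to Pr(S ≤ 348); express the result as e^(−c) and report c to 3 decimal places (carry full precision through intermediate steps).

Write 348 = (1 − δ)μ, so δ = 1 − 348/701.306 = 0.5037829…
Then the exponent is δ²μ/2 = (μ − 348)²/(2μ) = 88.994768.

88.995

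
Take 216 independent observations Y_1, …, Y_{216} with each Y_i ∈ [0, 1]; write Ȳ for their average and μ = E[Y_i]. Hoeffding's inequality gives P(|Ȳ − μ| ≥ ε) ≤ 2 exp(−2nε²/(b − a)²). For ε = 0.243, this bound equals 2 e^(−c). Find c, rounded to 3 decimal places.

25.509

c = 2nε²/(b − a)² = 2·216·0.243² / 1² = 25.5092.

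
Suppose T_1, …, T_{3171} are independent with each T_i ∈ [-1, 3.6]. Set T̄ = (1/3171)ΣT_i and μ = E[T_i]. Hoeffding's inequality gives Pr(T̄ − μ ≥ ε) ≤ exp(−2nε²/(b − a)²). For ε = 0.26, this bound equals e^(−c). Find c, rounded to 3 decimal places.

20.261

c = 2nε²/(b − a)² = 2·3171·0.26² / 4.6² = 20.2608.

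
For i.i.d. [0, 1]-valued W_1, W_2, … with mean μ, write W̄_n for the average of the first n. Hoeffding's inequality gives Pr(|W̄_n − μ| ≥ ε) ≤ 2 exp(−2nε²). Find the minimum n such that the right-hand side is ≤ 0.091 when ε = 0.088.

200

Require 2·exp(−2nε²) ≤ 0.091, i.e. 2nε² ≥ ln(2/0.091) = 3.090043.
So n ≥ 3.090043 / (2·0.088²) = 199.512.
The smallest integer n is 200.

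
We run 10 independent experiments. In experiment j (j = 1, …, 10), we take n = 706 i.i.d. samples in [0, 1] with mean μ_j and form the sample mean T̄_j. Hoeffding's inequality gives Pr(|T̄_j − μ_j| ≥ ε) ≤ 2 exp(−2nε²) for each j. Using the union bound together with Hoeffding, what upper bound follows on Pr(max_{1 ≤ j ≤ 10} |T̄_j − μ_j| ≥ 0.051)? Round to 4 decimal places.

0.5082

Per-experiment Hoeffding bound: 2·exp(−2·706·0.051²) = 2·exp(−3.67261) = 0.05082.
Union bound over 10 events: 10·0.05082 = 0.50820.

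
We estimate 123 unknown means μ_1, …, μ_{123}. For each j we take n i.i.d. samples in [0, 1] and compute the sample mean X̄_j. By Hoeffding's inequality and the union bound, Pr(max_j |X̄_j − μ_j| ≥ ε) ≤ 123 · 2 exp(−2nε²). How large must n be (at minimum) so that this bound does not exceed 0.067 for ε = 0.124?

Need 2·123·exp(−2nε²) ≤ 0.067, i.e. exp(−2nε²) ≤ 0.067/246.
So 2nε² ≥ ln(246/0.067) = 8.208394.
Hence n ≥ 8.208394/(2·0.124²) = 266.922.
The smallest integer n is 267.

267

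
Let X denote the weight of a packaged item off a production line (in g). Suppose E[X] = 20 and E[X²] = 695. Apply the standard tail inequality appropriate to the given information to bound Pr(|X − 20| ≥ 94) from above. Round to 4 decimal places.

0.0334

The first two moments determine the variance, so Chebyshev's inequality is the sharpest standard bound available.
Var(X) = E[X²] − (E[X])² = 695 − 400 = 295.
Chebyshev's inequality: Pr(|X − μ| ≥ t) ≤ Var(X)/t² = 295/8836 = 0.0334.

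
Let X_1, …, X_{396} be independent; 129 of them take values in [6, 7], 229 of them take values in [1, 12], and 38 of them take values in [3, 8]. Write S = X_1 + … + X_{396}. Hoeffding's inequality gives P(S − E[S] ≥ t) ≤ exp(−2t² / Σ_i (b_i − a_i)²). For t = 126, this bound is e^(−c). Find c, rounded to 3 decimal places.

1.103

Σ(b_i − a_i)² = 129·1² + 229·11² + 38·5² = 28788.
c = 2t² / 28788 = 2·126² / 28788 = 1.1030.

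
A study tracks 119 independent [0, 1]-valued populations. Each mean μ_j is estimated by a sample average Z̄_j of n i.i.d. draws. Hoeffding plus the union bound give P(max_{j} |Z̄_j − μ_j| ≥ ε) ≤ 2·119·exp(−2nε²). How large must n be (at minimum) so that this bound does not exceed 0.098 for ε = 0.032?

Need 2·119·exp(−2nε²) ≤ 0.098, i.e. exp(−2nε²) ≤ 0.098/238.
So 2nε² ≥ ln(238/0.098) = 7.795058.
Hence n ≥ 7.795058/(2·0.032²) = 3806.181.
The smallest integer n is 3807.

3807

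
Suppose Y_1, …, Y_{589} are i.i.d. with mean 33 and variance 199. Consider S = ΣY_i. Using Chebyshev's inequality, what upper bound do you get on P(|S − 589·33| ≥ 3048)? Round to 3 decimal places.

0.013

Var(S) = n·Var(Y_i) = 589·199 = 117211.
Chebyshev: P(|S − 589·33| ≥ 3048) ≤ Var(S)/3048² = 117211/9290304 = 0.0126.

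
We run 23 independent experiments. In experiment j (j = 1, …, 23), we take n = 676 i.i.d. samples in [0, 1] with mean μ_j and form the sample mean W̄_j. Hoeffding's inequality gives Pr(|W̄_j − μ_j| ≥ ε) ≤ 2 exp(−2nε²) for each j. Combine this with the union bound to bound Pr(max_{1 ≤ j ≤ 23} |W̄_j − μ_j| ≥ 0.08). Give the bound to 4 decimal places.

Per-experiment Hoeffding bound: 2·exp(−2·676·0.08²) = 2·exp(−8.65280) = 0.00034927.
Union bound over 23 events: 23·0.00034927 = 0.00803.

0.0080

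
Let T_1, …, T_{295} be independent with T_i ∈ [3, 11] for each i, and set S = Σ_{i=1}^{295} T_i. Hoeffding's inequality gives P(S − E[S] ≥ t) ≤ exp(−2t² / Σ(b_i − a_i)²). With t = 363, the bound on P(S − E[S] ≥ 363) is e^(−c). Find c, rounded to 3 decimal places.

13.959

Σ(b_i − a_i)² = 295·(8)² = 18880.
c = 2t²/18880 = 2·363²/18880 = 13.9586.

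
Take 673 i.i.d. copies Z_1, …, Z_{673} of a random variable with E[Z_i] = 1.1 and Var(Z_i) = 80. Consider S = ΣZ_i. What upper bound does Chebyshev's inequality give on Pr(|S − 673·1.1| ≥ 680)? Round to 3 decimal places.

Var(S) = n·Var(Z_i) = 673·80 = 53840.
Chebyshev: Pr(|S − 673·1.1| ≥ 680) ≤ Var(S)/680² = 53840/462400 = 0.1164.

0.116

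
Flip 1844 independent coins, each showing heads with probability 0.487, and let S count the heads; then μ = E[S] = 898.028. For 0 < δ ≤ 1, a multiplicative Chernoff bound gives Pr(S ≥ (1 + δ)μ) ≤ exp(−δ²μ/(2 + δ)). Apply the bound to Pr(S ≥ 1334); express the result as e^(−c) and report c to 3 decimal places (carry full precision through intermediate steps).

Write 1334 = (1 + δ)μ, so δ = 1334/898.028 − 1 = 0.4854771…
Then the exponent is δ²μ/(2 + δ) = (1334 − μ)² / (μ·(2 + δ)) = 85.156452.

85.156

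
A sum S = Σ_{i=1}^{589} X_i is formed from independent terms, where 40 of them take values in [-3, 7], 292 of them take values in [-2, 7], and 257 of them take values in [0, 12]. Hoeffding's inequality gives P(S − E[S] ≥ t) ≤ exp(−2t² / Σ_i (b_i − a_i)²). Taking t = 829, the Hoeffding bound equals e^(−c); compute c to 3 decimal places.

21.257

Σ(b_i − a_i)² = 40·10² + 292·9² + 257·12² = 64660.
c = 2t² / 64660 = 2·829² / 64660 = 21.2571.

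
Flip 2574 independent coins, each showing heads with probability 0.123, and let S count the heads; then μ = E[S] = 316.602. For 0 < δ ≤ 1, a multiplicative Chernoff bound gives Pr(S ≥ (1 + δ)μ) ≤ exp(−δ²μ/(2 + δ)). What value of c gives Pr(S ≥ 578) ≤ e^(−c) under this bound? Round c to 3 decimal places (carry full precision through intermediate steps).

Write 578 = (1 + δ)μ, so δ = 578/316.602 − 1 = 0.825636…
Then the exponent is δ²μ/(2 + δ) = (578 − μ)² / (μ·(2 + δ)) = 76.379121.

76.379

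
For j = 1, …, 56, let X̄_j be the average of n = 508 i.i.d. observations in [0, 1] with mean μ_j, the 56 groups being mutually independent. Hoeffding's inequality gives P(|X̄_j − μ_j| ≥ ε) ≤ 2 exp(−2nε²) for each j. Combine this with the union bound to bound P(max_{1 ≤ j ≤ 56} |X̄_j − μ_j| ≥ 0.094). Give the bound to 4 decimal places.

Per-experiment Hoeffding bound: 2·exp(−2·508·0.094²) = 2·exp(−8.97738) = 0.00025247.
Union bound over 56 events: 56·0.00025247 = 0.01414.

0.0141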